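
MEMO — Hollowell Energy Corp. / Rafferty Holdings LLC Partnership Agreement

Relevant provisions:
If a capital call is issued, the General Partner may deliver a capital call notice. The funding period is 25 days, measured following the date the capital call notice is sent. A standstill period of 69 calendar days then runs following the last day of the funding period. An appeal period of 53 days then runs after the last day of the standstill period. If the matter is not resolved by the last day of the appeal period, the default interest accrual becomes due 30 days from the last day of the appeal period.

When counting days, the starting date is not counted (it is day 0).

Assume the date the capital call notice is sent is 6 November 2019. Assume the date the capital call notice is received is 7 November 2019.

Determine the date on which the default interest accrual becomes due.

The last day of the funding period: 25 calendar days after 6 November 2019 is 1 December 2019.
The last day of the standstill period: 1 December 2019 + 69 days = 8 February 2020.
The last day of the appeal period: 53 calendar days after 8 February 2020 is 1 April 2020.
The date on which the default interest accrual becomes due: 30 calendar days after 1 April 2020 is 1 May 2020.

1 May 2020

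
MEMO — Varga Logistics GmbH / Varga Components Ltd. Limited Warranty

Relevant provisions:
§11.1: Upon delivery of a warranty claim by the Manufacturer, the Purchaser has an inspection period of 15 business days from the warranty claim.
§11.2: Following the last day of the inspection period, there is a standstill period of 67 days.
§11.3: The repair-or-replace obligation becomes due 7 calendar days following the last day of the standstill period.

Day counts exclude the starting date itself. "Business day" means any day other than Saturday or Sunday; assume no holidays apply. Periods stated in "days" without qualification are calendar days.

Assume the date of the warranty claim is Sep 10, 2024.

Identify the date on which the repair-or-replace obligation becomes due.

Dec 14, 2024

The last day of the inspection period: 15 business days after Tuesday, Sep 10, 2024, skipping weekends — Sep 11, Sep 12, Sep 13, Sep 16, …, Sep 27, Sep 30, Oct 1 — lands on Tuesday, Oct 1, 2024.
The last day of the standstill period: 67 calendar days after Oct 1, 2024 is Dec 7, 2024.
The date on which the repair-or-replace obligation becomes due: 7 calendar days after Dec 7, 2024 is Dec 14, 2024.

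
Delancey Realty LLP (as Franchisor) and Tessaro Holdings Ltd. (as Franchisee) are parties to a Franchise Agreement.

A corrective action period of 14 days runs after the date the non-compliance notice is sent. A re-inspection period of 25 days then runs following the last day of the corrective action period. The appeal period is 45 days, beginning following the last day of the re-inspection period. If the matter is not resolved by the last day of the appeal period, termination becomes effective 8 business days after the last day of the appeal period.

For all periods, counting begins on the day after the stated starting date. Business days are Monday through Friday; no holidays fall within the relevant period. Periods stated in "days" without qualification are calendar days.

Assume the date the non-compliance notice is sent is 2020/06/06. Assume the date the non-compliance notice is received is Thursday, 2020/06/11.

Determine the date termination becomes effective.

2020/09/09

The last day of the corrective action period: 2020/06/06 + 14 days = 2020/06/20.
The last day of the re-inspection period: 2020/06/20 + 25 days = 2020/07/15.
The last day of the appeal period: 45 calendar days after 2020/07/15 is 2020/08/29.
From Saturday, 2020/08/29, 8 business days (Aug 31, Sep 1, Sep 2, Sep 3, Sep 4, Sep 7, Sep 8, Sep 9, skipping weekends) brings us to Wednesday, 2020/09/09, which is the date termination becomes effective.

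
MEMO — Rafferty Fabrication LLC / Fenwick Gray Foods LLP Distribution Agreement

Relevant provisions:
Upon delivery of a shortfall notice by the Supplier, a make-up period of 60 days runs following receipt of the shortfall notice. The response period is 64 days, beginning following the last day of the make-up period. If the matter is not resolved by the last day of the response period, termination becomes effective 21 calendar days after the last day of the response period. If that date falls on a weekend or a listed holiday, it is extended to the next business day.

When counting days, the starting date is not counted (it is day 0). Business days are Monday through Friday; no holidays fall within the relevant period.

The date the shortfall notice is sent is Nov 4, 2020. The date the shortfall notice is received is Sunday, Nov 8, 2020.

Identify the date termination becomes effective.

Apr 2, 2021

The last day of the make-up period: 60 calendar days after Nov 8, 2020 is Jan 7, 2021.
The last day of the response period: 64 calendar days after Jan 7, 2021 is Mar 12, 2021.
Adding 21 calendar days to Mar 12, 2021 gives Apr 2, 2021, which is the date termination becomes effective. Apr 2, 2021 is a Friday, so no roll-forward applies.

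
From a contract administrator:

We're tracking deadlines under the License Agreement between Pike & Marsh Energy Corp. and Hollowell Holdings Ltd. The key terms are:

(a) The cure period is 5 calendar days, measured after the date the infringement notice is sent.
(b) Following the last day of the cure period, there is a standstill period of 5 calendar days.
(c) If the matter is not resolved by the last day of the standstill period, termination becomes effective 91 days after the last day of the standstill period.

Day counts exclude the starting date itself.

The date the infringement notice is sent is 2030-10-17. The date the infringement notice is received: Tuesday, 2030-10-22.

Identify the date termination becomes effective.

2031-01-26

The last day of the cure period: 2030-10-17 + 5 days = 2030-10-22.
The last day of the standstill period: 2030-10-22 + 5 days = 2030-10-27.
Adding 91 calendar days to 2030-10-27 gives 2031-01-26, which is the date termination becomes effective.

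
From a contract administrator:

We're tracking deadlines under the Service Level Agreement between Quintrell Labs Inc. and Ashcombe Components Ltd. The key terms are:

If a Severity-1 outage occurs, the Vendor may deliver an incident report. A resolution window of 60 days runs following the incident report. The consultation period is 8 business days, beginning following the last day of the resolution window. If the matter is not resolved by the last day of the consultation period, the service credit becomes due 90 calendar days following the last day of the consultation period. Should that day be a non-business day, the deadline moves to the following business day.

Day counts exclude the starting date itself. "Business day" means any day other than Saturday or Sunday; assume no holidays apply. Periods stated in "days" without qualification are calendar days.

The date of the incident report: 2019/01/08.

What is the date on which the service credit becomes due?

2019/06/18

Adding 60 calendar days to 2019/01/08 gives 2019/03/09, which is the last day of the resolution window.
The last day of the consultation period: counting 8 business days from Saturday, 2019/03/09 (Mar 11, Mar 12, Mar 13, Mar 14, Mar 15, Mar 18, Mar 19, Mar 20, skipping weekends) reaches Wednesday, 2019/03/20.
Adding 90 calendar days to 2019/03/20 gives 2019/06/18, which is the date on which the service credit becomes due. 2019/06/18 is a Tuesday, so no roll-forward applies.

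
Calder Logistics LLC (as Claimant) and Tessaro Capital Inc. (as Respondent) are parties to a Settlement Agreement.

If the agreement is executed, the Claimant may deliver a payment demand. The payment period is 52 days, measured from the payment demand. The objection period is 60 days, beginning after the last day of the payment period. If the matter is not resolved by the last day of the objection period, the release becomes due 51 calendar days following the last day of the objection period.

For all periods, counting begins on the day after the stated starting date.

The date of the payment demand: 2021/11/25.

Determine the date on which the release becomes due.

2022/05/07

The last day of the payment period: 52 calendar days after 2021/11/25 is 2022/01/16.
The last day of the objection period: 60 calendar days after 2022/01/16 is 2022/03/17.
The date on which the release becomes due: 51 calendar days after 2022/03/17 is 2022/05/07.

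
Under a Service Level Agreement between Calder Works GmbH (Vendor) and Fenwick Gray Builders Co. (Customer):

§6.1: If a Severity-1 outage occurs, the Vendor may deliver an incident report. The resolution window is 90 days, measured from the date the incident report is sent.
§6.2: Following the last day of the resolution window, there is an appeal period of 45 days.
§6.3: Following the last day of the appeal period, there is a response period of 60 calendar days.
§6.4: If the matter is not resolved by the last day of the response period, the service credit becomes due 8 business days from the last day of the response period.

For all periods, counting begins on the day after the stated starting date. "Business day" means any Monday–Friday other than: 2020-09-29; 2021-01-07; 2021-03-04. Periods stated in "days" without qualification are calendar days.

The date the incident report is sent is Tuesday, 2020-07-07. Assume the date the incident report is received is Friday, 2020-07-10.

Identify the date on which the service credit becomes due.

2021-01-28

Adding 90 calendar days to 2020-07-07 gives 2020-10-05, which is the last day of the resolution window.
The last day of the appeal period: 45 calendar days after 2020-10-05 is 2020-11-19.
The last day of the response period: 60 calendar days after 2020-11-19 is 2021-01-18.
The date on which the service credit becomes due: counting 8 business days from Monday, 2021-01-18 (Jan 19, Jan 20, Jan 21, Jan 22, Jan 25, Jan 26, Jan 27, Jan 28, skipping weekends) reaches Thursday, 2021-01-28.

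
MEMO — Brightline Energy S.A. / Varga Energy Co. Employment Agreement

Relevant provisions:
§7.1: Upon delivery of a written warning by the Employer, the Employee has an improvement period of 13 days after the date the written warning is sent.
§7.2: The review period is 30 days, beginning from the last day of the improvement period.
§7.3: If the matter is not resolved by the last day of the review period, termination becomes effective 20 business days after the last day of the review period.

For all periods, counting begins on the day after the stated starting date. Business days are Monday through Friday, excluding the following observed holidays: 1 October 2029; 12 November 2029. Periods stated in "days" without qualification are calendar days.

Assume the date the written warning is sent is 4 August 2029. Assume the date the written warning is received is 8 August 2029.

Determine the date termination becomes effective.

The last day of the improvement period: 13 calendar days after 4 August 2029 is 17 August 2029.
The last day of the review period: 17 August 2029 + 30 days = 16 September 2029.
The date termination becomes effective: counting 20 business days from Sunday, 16 September 2029 (Sep 17, Sep 18, Sep 19, Sep 20, …, Oct 11, Oct 12, Oct 15, skipping weekends and the listed holiday on Oct 1) reaches Monday, 15 October 2029.

15 October 2029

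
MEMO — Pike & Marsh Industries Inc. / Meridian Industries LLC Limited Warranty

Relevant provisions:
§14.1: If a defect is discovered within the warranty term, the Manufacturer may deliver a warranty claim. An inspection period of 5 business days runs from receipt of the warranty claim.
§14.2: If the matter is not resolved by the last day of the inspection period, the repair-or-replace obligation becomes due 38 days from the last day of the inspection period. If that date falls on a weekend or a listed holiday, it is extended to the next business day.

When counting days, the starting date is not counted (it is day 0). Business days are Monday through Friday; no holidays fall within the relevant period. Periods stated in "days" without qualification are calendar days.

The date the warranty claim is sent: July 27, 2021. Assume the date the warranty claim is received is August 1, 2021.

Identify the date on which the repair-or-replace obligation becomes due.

From Sunday, August 1, 2021, 5 business days (Aug 2, Aug 3, Aug 4, Aug 5, Aug 6, skipping weekends) brings us to Friday, August 6, 2021, which is the last day of the inspection period.
Adding 38 calendar days to August 6, 2021 gives September 13, 2021, which is the date on which the repair-or-replace obligation becomes due. September 13, 2021 is a Monday, so no roll-forward applies.

September 13, 2021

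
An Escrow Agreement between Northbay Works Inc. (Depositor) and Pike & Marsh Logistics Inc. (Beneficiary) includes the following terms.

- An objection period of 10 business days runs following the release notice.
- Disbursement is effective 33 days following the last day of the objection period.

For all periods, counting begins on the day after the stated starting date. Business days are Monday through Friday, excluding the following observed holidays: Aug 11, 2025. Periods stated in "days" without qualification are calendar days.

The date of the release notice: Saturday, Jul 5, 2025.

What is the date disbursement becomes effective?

Aug 20, 2025

The last day of the objection period: counting 10 business days from Saturday, Jul 5, 2025 (Jul 7, Jul 8, Jul 9, Jul 10, Jul 11, Jul 14, Jul 15, Jul 16, Jul 17, Jul 18, skipping weekends) reaches Friday, Jul 18, 2025.
The date disbursement becomes effective: Jul 18, 2025 + 33 days = Aug 20, 2025.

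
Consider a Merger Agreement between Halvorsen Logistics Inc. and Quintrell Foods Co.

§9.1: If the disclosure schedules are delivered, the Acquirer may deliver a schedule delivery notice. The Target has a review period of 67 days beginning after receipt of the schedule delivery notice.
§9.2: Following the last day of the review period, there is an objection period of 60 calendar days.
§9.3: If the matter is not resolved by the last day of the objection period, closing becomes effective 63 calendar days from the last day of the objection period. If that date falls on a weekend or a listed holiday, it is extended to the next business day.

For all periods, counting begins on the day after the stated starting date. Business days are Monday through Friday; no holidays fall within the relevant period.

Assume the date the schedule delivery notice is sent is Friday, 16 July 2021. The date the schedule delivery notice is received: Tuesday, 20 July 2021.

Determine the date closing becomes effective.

Adding 67 calendar days to 20 July 2021 gives 25 September 2021, which is the last day of the review period.
The last day of the objection period: 60 calendar days after 25 September 2021 is 24 November 2021.
The date closing becomes effective: 63 calendar days after 24 November 2021 is 26 January 2022. 26 January 2022 is a Wednesday, so no roll-forward applies.

26 January 2022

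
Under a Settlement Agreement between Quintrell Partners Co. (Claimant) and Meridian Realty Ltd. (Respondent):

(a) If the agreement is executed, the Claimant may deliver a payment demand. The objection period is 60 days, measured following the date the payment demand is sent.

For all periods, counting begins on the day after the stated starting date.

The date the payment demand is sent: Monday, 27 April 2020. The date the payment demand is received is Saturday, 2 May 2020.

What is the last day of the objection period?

26 June 2020

The last day of the objection period: 60 calendar days after 27 April 2020 is 26 June 2020.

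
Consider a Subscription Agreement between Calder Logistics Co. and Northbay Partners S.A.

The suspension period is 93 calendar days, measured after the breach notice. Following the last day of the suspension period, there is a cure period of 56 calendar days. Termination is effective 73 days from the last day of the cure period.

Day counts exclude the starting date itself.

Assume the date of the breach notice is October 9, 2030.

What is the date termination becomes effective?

May 19, 2031

The last day of the suspension period: October 9, 2030 + 93 days = January 10, 2031.
The last day of the cure period: January 10, 2031 + 56 days = March 7, 2031.
The date termination becomes effective: 73 calendar days after March 7, 2031 is May 19, 2031.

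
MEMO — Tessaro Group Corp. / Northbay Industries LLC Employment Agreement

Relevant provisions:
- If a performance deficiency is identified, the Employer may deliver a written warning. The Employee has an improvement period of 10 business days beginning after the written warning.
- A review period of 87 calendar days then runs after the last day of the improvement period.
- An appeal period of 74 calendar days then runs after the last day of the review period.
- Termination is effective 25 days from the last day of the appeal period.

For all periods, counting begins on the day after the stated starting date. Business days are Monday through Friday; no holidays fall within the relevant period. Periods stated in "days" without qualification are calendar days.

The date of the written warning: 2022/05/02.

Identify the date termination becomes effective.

The last day of the improvement period: 10 business days after Monday, 2022/05/02, skipping weekends — May 3, May 4, May 5, May 6, May 9, May 10, May 11, May 12, May 13, May 16 — lands on Monday, 2022/05/16.
The last day of the review period: 87 calendar days after 2022/05/16 is 2022/08/11.
Adding 74 calendar days to 2022/08/11 gives 2022/10/24, which is the last day of the appeal period.
The date termination becomes effective: 25 calendar days after 2022/10/24 is 2022/11/18.

2022/11/18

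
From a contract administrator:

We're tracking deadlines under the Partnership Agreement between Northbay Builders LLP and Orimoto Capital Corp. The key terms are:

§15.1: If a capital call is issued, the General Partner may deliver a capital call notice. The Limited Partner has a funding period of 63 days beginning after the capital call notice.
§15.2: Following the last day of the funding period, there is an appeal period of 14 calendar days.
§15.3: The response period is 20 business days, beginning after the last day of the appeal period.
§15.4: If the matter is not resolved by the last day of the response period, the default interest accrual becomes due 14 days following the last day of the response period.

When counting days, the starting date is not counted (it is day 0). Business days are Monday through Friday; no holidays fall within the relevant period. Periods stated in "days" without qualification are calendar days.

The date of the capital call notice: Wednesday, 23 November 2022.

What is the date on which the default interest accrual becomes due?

22 March 2023

Adding 63 calendar days to 23 November 2022 gives 25 January 2023, which is the last day of the funding period.
Adding 14 calendar days to 25 January 2023 gives 8 February 2023, which is the last day of the appeal period.
The last day of the response period: 20 business days after Wednesday, 8 February 2023, skipping weekends — Feb 9, Feb 10, Feb 13, Feb 14, …, Mar 6, Mar 7, Mar 8 — lands on Wednesday, 8 March 2023.
Adding 14 calendar days to 8 March 2023 gives 22 March 2023, which is the date on which the default interest accrual becomes due.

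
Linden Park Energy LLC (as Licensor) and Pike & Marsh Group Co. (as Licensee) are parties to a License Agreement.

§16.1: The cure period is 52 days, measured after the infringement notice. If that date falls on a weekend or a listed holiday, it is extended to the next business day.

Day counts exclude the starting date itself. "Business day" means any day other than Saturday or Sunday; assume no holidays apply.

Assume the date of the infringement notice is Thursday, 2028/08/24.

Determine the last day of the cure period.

The last day of the cure period: 52 calendar days after 2028/08/24 is 2028/10/15. That falls on a Sunday, so it rolls to the next business day, Monday, 2028/10/16.

2028/10/16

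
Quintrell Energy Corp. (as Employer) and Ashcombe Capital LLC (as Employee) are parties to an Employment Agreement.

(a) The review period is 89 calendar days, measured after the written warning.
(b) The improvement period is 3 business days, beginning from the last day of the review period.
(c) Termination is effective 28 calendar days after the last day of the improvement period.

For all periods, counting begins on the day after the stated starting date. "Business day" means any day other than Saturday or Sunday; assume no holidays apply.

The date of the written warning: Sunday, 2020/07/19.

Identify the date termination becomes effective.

Adding 89 calendar days to 2020/07/19 gives 2020/10/16, which is the last day of the review period.
From Friday, 2020/10/16, 3 business days (Oct 19, Oct 20, Oct 21, skipping weekends) brings us to Wednesday, 2020/10/21, which is the last day of the improvement period.
The date termination becomes effective: 28 calendar days after 2020/10/21 is 2020/11/18.

2020/11/18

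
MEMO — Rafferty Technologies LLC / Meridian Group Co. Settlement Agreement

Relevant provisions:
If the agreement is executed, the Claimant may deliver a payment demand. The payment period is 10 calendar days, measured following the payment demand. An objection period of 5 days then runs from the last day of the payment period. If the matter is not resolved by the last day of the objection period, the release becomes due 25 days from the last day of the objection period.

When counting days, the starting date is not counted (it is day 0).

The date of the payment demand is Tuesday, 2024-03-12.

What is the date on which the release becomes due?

2024-04-21

The last day of the payment period: 10 calendar days after 2024-03-12 is 2024-03-22.
The last day of the objection period: 5 calendar days after 2024-03-22 is 2024-03-27.
The date on which the release becomes due: 2024-03-27 + 25 days = 2024-04-21.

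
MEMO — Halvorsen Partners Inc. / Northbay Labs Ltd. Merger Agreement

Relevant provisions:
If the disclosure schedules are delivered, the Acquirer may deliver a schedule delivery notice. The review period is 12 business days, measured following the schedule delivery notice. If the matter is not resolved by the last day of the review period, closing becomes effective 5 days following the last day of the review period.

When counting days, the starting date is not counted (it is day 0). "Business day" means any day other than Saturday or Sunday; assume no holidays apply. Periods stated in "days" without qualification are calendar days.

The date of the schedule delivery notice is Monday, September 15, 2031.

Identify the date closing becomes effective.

From Monday, September 15, 2031, 12 business days (Sep 16, Sep 17, Sep 18, Sep 19, …, Sep 29, Sep 30, Oct 1, skipping weekends) brings us to Wednesday, October 1, 2031, which is the last day of the review period.
The date closing becomes effective: October 1, 2031 + 5 days = October 6, 2031.

October 6, 2031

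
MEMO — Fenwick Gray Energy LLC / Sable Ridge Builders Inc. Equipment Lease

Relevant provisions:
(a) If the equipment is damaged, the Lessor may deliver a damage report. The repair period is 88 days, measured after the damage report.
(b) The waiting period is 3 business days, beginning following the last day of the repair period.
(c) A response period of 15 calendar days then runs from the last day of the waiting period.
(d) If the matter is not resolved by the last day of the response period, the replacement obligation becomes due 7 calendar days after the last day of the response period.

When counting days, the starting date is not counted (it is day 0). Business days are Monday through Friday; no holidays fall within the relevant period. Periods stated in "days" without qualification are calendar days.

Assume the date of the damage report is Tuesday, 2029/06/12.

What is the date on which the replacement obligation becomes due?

The last day of the repair period: 2029/06/12 + 88 days = 2029/09/08.
From Saturday, 2029/09/08, 3 business days (Sep 10, Sep 11, Sep 12, skipping weekends) brings us to Wednesday, 2029/09/12, which is the last day of the waiting period.
The last day of the response period: 2029/09/12 + 15 days = 2029/09/27.
The date on which the replacement obligation becomes due: 7 calendar days after 2029/09/27 is 2029/10/04.

2029/10/04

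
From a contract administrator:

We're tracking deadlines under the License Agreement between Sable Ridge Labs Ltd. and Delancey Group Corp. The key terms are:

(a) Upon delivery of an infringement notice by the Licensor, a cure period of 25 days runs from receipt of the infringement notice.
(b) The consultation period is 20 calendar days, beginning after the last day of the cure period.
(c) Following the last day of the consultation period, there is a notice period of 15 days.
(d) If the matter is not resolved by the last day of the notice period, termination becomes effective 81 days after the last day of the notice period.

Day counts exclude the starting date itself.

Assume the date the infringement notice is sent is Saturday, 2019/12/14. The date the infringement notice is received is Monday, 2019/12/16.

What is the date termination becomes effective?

Adding 25 calendar days to 2019/12/16 gives 2020/01/10, which is the last day of the cure period.
The last day of the consultation period: 2020/01/10 + 20 days = 2020/01/30.
The last day of the notice period: 2020/01/30 + 15 days = 2020/02/14.
Adding 81 calendar days to 2020/02/14 gives 2020/05/05, which is the date termination becomes effective.

2020/05/05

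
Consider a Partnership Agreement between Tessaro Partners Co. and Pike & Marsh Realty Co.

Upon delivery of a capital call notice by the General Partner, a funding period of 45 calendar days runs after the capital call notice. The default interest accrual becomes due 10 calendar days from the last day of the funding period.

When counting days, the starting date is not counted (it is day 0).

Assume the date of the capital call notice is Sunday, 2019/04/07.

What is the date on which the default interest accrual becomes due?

2019/06/01

The last day of the funding period: 2019/04/07 + 45 days = 2019/05/22.
The date on which the default interest accrual becomes due: 10 calendar days after 2019/05/22 is 2019/06/01.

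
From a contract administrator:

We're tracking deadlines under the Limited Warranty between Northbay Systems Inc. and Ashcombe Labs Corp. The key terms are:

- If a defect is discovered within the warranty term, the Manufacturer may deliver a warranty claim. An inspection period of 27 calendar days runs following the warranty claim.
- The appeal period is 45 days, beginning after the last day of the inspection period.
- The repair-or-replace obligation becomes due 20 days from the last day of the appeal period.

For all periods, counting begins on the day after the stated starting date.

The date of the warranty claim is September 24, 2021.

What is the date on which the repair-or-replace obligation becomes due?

The last day of the inspection period: September 24, 2021 + 27 days = October 21, 2021.
The last day of the appeal period: October 21, 2021 + 45 days = December 5, 2021.
The date on which the repair-or-replace obligation becomes due: 20 calendar days after December 5, 2021 is December 25, 2021.

December 25, 2021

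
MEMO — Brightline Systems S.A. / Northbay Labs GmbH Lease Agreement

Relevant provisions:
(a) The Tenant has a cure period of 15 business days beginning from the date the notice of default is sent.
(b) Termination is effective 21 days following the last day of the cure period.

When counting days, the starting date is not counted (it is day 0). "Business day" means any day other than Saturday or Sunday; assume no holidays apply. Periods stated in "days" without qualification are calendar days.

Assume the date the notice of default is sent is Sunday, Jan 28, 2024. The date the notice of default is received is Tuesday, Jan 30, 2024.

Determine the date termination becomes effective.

Mar 8, 2024

From Sunday, Jan 28, 2024, 15 business days (Jan 29, Jan 30, Jan 31, Feb 1, …, Feb 14, Feb 15, Feb 16, skipping weekends) brings us to Friday, Feb 16, 2024, which is the last day of the cure period.
The date termination becomes effective: 21 calendar days after Feb 16, 2024 is Mar 8, 2024.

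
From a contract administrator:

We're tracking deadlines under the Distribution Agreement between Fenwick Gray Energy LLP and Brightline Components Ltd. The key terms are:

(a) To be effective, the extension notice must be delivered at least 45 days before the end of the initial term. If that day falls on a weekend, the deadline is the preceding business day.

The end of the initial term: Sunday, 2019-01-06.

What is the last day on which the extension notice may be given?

2018-11-22

2019-01-06 minus 45 days is 2018-11-22. That is a Thursday, so no adjustment is needed.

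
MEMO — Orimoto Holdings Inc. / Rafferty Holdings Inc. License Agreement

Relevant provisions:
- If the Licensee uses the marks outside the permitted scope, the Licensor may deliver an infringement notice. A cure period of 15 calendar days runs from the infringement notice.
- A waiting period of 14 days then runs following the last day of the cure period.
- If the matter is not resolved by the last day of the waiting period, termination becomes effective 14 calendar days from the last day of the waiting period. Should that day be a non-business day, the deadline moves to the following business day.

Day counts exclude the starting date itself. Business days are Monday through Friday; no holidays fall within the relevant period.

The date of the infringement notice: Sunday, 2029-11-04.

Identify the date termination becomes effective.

The last day of the cure period: 15 calendar days after 2029-11-04 is 2029-11-19.
The last day of the waiting period: 14 calendar days after 2029-11-19 is 2029-12-03.
Adding 14 calendar days to 2029-12-03 gives 2029-12-17, which is the date termination becomes effective. 2029-12-17 is a Monday, so no roll-forward applies.

2029-12-17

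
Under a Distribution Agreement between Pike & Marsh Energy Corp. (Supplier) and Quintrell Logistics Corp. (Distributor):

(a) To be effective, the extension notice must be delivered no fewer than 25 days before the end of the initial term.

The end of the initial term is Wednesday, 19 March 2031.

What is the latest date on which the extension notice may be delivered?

Counting back 25 calendar days from 19 March 2031 gives 22 February 2031.

22 February 2031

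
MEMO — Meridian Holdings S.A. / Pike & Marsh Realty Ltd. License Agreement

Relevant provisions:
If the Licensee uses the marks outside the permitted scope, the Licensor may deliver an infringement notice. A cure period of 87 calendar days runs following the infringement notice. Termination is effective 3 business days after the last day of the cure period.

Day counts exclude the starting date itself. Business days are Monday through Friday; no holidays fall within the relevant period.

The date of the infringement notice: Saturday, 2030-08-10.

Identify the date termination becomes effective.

2030-11-08

The last day of the cure period: 87 calendar days after 2030-08-10 is 2030-11-05.
The date termination becomes effective: 3 business days after Tuesday, 2030-11-05, skipping weekends — Nov 6, Nov 7, Nov 8 — lands on Friday, 2030-11-08.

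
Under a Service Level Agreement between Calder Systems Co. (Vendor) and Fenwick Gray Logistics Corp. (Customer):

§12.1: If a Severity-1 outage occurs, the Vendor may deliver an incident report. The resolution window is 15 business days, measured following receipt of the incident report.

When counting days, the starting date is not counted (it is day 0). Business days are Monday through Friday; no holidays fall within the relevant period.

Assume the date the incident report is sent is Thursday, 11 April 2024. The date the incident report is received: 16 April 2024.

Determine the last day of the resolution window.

7 May 2024

From Tuesday, 16 April 2024, 15 business days (Apr 17, Apr 18, Apr 19, Apr 22, …, May 3, May 6, May 7, skipping weekends) brings us to Tuesday, 7 May 2024, which is the last day of the resolution window.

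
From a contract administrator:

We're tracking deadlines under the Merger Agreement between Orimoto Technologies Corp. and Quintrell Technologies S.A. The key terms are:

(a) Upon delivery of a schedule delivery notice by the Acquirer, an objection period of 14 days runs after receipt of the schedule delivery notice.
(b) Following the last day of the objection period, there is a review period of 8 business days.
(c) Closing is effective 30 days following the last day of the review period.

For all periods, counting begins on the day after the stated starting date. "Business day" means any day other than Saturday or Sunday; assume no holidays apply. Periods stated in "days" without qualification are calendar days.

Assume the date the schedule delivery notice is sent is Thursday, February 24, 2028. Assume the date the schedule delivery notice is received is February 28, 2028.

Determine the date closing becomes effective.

April 22, 2028

Adding 14 calendar days to February 28, 2028 gives March 13, 2028, which is the last day of the objection period.
From Monday, March 13, 2028, 8 business days (Mar 14, Mar 15, Mar 16, Mar 17, Mar 20, Mar 21, Mar 22, Mar 23, skipping weekends) brings us to Thursday, March 23, 2028, which is the last day of the review period.
Adding 30 calendar days to March 23, 2028 gives April 22, 2028, which is the date closing becomes effective.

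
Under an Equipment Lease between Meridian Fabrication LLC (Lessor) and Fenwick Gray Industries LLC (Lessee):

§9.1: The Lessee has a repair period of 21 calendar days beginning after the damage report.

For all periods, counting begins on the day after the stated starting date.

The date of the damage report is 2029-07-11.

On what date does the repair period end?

2029-08-01

The last day of the repair period: 21 calendar days after 2029-07-11 is 2029-08-01.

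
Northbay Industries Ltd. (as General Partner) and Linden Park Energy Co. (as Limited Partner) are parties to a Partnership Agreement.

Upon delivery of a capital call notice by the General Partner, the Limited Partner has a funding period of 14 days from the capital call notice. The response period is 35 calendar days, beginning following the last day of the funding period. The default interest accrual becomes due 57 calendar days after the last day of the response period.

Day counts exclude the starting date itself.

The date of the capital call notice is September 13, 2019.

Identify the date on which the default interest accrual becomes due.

December 28, 2019

The last day of the funding period: September 13, 2019 + 14 days = September 27, 2019.
Adding 35 calendar days to September 27, 2019 gives November 1, 2019, which is the last day of the response period.
The date on which the default interest accrual becomes due: November 1, 2019 + 57 days = December 28, 2019.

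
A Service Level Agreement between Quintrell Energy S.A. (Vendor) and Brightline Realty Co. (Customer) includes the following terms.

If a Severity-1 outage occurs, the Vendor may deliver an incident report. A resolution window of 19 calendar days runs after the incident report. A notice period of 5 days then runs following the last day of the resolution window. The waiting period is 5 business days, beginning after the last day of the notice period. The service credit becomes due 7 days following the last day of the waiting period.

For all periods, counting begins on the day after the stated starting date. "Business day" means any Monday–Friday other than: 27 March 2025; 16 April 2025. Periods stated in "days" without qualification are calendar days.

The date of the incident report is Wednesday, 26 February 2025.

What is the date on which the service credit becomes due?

7 April 2025

The last day of the resolution window: 19 calendar days after 26 February 2025 is 17 March 2025.
The last day of the notice period: 17 March 2025 + 5 days = 22 March 2025.
The last day of the waiting period: counting 5 business days from Saturday, 22 March 2025 (Mar 24, Mar 25, Mar 26, Mar 28, Mar 31, skipping weekends and the listed holiday on Mar 27) reaches Monday, 31 March 2025.
The date on which the service credit becomes due: 31 March 2025 + 7 days = 7 April 2025.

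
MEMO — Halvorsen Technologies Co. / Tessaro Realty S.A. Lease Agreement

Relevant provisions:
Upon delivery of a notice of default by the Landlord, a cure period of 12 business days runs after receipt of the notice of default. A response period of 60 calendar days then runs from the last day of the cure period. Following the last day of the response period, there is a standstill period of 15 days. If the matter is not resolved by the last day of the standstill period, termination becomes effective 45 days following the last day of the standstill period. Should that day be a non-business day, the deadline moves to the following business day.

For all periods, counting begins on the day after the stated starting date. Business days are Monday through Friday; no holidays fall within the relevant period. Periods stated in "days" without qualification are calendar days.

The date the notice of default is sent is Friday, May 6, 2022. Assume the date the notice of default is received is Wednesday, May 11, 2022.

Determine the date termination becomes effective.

Sep 26, 2022

The last day of the cure period: counting 12 business days from Wednesday, May 11, 2022 (May 12, May 13, May 16, May 17, …, May 25, May 26, May 27, skipping weekends) reaches Friday, May 27, 2022.
Adding 60 calendar days to May 27, 2022 gives Jul 26, 2022, which is the last day of the response period.
The last day of the standstill period: Jul 26, 2022 + 15 days = Aug 10, 2022.
The date termination becomes effective: 45 calendar days after Aug 10, 2022 is Sep 24, 2022. That falls on a Saturday, so it rolls to the next business day, Monday, Sep 26, 2022.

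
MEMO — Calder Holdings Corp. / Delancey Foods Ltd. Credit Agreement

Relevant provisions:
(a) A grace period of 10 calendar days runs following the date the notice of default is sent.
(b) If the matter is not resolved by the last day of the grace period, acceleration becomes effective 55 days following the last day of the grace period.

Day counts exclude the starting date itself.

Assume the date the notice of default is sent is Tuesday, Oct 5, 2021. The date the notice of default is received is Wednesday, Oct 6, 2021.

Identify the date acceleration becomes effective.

Dec 9, 2021

The last day of the grace period: Oct 5, 2021 + 10 days = Oct 15, 2021.
The date acceleration becomes effective: Oct 15, 2021 + 55 days = Dec 9, 2021.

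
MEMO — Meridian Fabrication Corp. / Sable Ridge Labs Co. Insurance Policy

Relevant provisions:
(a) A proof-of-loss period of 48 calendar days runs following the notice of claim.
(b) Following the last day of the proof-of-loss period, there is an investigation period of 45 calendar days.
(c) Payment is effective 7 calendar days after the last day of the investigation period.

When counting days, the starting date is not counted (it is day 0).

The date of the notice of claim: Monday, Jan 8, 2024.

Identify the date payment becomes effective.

The last day of the proof-of-loss period: 48 calendar days after Jan 8, 2024 is Feb 25, 2024.
Adding 45 calendar days to Feb 25, 2024 gives Apr 10, 2024, which is the last day of the investigation period.
The date payment becomes effective: 7 calendar days after Apr 10, 2024 is Apr 17, 2024.

Apr 17, 2024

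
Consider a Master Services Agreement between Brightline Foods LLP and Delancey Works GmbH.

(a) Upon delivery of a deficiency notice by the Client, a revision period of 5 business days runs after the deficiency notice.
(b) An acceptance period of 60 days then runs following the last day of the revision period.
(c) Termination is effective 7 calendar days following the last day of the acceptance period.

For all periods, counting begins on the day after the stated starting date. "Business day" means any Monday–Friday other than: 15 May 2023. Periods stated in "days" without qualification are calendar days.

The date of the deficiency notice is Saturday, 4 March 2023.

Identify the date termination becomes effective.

16 May 2023

From Saturday, 4 March 2023, 5 business days (Mar 6, Mar 7, Mar 8, Mar 9, Mar 10, skipping weekends) brings us to Friday, 10 March 2023, which is the last day of the revision period.
Adding 60 calendar days to 10 March 2023 gives 9 May 2023, which is the last day of the acceptance period.
The date termination becomes effective: 7 calendar days after 9 May 2023 is 16 May 2023.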